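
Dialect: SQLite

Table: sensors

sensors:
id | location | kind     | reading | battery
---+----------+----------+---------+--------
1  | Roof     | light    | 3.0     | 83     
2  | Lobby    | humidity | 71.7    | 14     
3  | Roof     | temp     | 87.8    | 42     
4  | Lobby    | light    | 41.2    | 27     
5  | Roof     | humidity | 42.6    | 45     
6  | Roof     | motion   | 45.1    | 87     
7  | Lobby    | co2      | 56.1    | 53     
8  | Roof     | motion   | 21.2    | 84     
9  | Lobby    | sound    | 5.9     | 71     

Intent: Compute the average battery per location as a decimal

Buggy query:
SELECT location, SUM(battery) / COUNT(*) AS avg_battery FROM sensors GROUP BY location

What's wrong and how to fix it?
Bug: SUM(battery) and COUNT(*) are both integers; the division truncates the fractional part

Fix: Multiply by 1.0 (or CAST to REAL) to force floating-point division

Corrected query:
SELECT location, SUM(battery) * 1.0 / COUNT(*) AS avg_battery FROM sensors GROUP BY location

Result:
location | avg_battery
---------+------------
Lobby    | 41.25      
Roof     | 68.2       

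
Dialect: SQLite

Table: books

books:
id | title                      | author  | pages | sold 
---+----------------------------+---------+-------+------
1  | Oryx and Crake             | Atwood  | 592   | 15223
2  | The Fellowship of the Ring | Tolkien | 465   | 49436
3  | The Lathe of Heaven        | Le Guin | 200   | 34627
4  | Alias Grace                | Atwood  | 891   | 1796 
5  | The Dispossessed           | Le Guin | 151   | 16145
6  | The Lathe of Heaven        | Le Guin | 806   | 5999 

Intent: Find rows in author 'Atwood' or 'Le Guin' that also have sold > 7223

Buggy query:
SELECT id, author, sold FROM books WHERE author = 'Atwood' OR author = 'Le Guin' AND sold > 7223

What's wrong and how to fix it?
Bug: AND binds tighter than OR, so this parses as author = 'Atwood' OR (author = 'Le Guin' AND sold > 7223)

Fix: Group the OR with parentheses (or use IN), then AND the threshold

Corrected query:
SELECT id, author, sold FROM books WHERE (author = 'Atwood' OR author = 'Le Guin') AND sold > 7223

Result:
id | author  | sold 
---+---------+------
1  | Atwood  | 15223
3  | Le Guin | 34627
5  | Le Guin | 16145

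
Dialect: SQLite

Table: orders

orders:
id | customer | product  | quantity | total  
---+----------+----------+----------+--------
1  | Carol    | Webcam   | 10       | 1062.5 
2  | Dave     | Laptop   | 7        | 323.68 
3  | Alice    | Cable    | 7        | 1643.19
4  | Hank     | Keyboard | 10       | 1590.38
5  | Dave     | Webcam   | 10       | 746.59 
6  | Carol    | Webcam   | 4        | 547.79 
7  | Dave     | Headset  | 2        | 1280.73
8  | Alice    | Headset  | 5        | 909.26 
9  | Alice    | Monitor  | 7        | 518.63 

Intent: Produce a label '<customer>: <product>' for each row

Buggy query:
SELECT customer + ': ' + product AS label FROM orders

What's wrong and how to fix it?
Bug: SQLite uses || for string concatenation; + coerces text to numbers (yielding 0)

Fix: Use the || operator for string concatenation

Corrected query:
SELECT customer || ': ' || product AS label FROM orders

Result:
label         
--------------
Carol: Webcam 
Dave: Laptop  
Alice: Cable  
Hank: Keyboard
Dave: Webcam  
Carol: Webcam 
Dave: Headset 
Alice: Headset
Alice: Monitor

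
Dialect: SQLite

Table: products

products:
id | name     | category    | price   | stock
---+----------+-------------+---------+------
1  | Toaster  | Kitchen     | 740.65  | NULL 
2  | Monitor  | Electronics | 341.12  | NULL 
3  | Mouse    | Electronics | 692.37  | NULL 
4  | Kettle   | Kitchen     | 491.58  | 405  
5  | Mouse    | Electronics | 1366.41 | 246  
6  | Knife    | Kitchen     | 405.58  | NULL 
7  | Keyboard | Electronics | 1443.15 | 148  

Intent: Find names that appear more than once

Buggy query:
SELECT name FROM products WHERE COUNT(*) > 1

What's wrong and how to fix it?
Bug: WHERE can't reference COUNT(*); aggregates are computed after WHERE

Fix: GROUP BY name, then filter groups with HAVING COUNT(*) > 1

Corrected query:
SELECT name FROM products GROUP BY name HAVING COUNT(*) > 1

Result:
name 
-----
Mouse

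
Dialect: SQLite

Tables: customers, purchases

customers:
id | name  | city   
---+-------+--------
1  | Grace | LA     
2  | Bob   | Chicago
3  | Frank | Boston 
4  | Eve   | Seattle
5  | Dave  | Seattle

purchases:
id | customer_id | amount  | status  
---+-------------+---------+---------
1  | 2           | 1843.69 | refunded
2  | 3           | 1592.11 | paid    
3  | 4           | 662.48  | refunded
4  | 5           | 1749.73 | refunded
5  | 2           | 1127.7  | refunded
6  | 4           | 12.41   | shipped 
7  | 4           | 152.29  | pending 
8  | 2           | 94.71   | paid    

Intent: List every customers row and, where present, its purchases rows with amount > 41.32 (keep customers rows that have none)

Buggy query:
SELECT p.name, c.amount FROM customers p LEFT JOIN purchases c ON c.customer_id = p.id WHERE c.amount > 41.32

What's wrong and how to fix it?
Bug: A WHERE condition on the right-hand table after LEFT JOIN drops unmatched parents

Fix: Put 'c.amount > 41.32' in the JOIN's ON clause instead of WHERE

Corrected query:
SELECT p.name, c.amount FROM customers p LEFT JOIN purchases c ON c.customer_id = p.id AND c.amount > 41.32

Result:
name  | amount 
------+--------
Grace | NULL   
Bob   | 94.71  
Bob   | 1127.7 
Bob   | 1843.69
Frank | 1592.11
Eve   | 152.29 
Eve   | 662.48 
Dave  | 1749.73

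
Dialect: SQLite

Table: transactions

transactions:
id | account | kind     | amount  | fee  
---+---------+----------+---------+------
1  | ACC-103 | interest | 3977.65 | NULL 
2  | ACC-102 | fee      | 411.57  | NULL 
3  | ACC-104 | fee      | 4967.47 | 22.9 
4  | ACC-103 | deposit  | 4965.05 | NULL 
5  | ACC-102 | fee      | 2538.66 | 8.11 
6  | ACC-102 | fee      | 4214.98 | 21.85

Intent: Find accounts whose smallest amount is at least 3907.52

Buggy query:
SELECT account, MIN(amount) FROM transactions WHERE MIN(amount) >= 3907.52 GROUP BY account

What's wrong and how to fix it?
Bug: Aggregates like MIN are computed per group after WHERE runs

Fix: Use HAVING for the per-group MIN condition

Corrected query:
SELECT account, MIN(amount) FROM transactions GROUP BY account HAVING MIN(amount) >= 3907.52

Result:
account | MIN(amount)
--------+------------
ACC-103 | 3977.65    
ACC-104 | 4967.47    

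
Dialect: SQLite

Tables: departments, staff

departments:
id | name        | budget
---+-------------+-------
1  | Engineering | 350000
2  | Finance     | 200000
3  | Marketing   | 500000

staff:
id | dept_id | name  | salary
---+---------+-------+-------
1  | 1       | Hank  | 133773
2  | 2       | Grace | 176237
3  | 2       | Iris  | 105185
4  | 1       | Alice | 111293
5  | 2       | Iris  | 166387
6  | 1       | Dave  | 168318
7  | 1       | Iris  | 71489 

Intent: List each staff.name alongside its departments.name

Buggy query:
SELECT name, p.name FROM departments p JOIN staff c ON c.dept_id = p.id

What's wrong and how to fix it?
Bug: Both tables have a 'name' column; the unqualified reference is ambiguous

Fix: Qualify the column with its table alias (c.name)

Corrected query:
SELECT c.name, p.name FROM departments p JOIN staff c ON c.dept_id = p.id

Result:
name  | name       
------+------------
Hank  | Engineering
Grace | Finance    
Iris  | Finance    
Alice | Engineering
Iris  | Finance    
Dave  | Engineering
Iris  | Engineering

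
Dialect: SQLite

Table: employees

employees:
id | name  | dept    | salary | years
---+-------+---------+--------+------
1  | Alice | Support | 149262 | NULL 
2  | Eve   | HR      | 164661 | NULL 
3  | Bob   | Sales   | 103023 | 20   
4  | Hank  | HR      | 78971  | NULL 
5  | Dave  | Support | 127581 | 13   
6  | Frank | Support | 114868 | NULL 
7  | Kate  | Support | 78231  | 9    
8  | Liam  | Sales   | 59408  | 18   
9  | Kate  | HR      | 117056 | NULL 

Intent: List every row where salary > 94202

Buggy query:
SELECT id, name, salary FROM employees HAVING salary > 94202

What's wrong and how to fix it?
Bug: This is a non-aggregate query (no GROUP BY, no aggregates), so in SQLite the HAVING clause is invalid here; a row-level condition belongs in WHERE

Fix: Use WHERE for row-level filtering

Corrected query:
SELECT id, name, salary FROM employees WHERE salary > 94202

Result:
id | name  | salary
---+-------+-------
1  | Alice | 149262
2  | Eve   | 164661
3  | Bob   | 103023
5  | Dave  | 127581
6  | Frank | 114868
9  | Kate  | 117056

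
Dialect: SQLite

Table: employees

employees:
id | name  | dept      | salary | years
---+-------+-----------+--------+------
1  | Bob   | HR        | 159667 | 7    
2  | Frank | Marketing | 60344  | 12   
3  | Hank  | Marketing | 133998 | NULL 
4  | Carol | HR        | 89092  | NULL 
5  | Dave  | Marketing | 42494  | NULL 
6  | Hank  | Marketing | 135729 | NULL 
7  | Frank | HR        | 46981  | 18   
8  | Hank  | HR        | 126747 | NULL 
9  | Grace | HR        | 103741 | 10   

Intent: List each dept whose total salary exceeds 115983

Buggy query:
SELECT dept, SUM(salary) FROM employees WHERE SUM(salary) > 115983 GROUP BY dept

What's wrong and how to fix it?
Bug: Aggregate functions cannot appear in a WHERE clause

Fix: Move the aggregate condition to a HAVING clause

Corrected query:
SELECT dept, SUM(salary) FROM employees GROUP BY dept HAVING SUM(salary) > 115983

Result:
dept      | SUM(salary)
----------+------------
HR        | 526228     
Marketing | 372565     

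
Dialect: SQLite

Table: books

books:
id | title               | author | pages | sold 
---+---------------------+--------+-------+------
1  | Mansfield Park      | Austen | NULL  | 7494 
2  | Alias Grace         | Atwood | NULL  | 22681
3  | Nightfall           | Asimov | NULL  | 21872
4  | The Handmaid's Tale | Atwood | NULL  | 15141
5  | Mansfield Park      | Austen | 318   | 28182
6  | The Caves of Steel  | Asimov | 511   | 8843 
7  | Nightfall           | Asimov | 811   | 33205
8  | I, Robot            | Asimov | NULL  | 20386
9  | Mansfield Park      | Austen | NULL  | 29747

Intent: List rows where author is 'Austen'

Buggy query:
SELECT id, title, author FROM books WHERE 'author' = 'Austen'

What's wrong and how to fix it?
Bug: 'author' in single quotes is a string literal, not the column; the comparison is literal-vs-literal and never true

Fix: Reference the column as author without single quotes

Corrected query:
SELECT id, title, author FROM books WHERE author = 'Austen'

Result:
id | title          | author
---+----------------+-------
1  | Mansfield Park | Austen
5  | Mansfield Park | Austen
9  | Mansfield Park | Austen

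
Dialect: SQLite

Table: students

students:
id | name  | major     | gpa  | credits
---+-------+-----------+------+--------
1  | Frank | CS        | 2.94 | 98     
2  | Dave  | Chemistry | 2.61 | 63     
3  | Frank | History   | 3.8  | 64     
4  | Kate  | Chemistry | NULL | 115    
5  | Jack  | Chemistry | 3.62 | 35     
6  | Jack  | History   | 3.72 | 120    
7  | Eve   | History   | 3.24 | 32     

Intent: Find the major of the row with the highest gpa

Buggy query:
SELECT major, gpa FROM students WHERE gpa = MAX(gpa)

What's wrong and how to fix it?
Bug: MAX(gpa) is an aggregate and cannot be used directly in WHERE

Fix: Use a subquery: WHERE gpa = (SELECT MAX(gpa) FROM students)

Corrected query:
SELECT major, gpa FROM students WHERE gpa = (SELECT MAX(gpa) FROM students)

Result:
major   | gpa
--------+----
History | 3.8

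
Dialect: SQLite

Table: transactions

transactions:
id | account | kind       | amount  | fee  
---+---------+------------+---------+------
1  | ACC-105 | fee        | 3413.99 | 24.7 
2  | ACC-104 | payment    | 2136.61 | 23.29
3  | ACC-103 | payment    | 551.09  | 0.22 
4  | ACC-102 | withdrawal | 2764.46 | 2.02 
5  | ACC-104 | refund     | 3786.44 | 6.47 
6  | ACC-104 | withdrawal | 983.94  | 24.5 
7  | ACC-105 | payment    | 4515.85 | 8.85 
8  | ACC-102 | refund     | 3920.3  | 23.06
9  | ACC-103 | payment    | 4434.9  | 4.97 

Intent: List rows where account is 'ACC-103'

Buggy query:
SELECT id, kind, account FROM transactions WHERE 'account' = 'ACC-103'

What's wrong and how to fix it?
Bug: Single quotes denote string literals in SQL; the column name is being compared as a constant string

Fix: Reference the column as account without single quotes

Corrected query:
SELECT id, kind, account FROM transactions WHERE account = 'ACC-103'

Result:
id | kind    | account
---+---------+--------
3  | payment | ACC-103
9  | payment | ACC-103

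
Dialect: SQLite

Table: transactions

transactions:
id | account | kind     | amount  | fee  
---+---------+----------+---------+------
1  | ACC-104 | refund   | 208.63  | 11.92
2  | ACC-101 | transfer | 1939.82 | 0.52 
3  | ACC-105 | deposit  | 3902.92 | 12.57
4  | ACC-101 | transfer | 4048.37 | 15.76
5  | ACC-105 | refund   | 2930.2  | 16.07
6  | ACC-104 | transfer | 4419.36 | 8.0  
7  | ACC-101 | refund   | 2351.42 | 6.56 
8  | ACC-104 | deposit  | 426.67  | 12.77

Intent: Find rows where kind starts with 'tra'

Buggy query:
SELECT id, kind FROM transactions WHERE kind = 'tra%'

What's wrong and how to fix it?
Bug: '=' compares the literal string including the % character; pattern matching needs LIKE

Fix: Replace '=' with LIKE so 'tra%' is treated as a pattern

Corrected query:
SELECT id, kind FROM transactions WHERE kind LIKE 'tra%'

Result:
id | kind    
---+---------
2  | transfer
4  | transfer
6  | transfer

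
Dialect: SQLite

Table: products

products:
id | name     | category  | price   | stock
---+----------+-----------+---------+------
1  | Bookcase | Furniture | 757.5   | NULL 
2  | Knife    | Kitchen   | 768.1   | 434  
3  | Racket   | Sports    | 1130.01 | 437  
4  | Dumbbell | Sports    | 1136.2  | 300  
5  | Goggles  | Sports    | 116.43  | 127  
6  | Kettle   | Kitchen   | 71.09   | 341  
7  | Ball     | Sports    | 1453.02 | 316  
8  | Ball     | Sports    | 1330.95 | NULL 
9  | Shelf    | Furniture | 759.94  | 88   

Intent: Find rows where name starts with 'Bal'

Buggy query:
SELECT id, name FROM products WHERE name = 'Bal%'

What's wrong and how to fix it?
Bug: '=' compares the literal string including the % character; pattern matching needs LIKE

Fix: Replace '=' with LIKE so 'Bal%' is treated as a pattern

Corrected query:
SELECT id, name FROM products WHERE name LIKE 'Bal%'

Result:
id | name
---+-----
7  | Ball
8  | Ball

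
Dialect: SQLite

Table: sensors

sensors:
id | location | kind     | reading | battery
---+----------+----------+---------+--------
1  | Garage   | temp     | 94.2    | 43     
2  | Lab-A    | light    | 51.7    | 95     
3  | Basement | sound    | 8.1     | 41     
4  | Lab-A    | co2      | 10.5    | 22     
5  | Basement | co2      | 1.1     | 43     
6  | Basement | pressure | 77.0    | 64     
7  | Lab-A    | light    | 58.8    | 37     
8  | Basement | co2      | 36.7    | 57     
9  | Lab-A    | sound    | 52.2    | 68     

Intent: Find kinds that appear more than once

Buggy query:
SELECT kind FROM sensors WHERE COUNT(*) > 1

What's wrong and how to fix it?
Bug: COUNT(*) is an aggregate and cannot be used in WHERE

Fix: Group first, then use HAVING for the count condition

Corrected query:
SELECT kind FROM sensors GROUP BY kind HAVING COUNT(*) > 1

Result:
kind 
-----
co2  
light
sound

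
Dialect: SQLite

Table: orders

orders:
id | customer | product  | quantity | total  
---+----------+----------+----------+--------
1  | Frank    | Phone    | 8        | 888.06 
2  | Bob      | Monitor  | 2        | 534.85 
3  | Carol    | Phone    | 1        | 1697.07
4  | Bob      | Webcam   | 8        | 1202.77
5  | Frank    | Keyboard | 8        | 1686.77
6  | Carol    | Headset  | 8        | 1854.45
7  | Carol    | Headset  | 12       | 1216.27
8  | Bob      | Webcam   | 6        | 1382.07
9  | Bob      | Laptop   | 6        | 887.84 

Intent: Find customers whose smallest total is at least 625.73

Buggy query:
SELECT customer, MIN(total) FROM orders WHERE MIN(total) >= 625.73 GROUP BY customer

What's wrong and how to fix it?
Bug: MIN() in WHERE is a misuse of aggregate

Fix: Use HAVING for the per-group MIN condition

Corrected query:
SELECT customer, MIN(total) FROM orders GROUP BY customer HAVING MIN(total) >= 625.73

Result:
customer | MIN(total)
---------+-----------
Carol    | 1216.27   
Frank    | 888.06    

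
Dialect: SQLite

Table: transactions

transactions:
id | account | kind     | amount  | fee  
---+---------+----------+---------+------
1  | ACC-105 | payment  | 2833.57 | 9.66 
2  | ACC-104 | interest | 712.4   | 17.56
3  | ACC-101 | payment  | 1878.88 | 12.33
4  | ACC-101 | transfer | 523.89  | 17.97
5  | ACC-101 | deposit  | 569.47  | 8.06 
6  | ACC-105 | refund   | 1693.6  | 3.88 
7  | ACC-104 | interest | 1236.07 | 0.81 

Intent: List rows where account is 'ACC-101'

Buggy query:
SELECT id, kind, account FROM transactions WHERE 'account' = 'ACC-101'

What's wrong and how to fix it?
Bug: Single quotes denote string literals in SQL; the column name is being compared as a constant string

Fix: Reference the column as account without single quotes

Corrected query:
SELECT id, kind, account FROM transactions WHERE account = 'ACC-101'

Result:
id | kind     | account
---+----------+--------
3  | payment  | ACC-101
4  | transfer | ACC-101
5  | deposit  | ACC-101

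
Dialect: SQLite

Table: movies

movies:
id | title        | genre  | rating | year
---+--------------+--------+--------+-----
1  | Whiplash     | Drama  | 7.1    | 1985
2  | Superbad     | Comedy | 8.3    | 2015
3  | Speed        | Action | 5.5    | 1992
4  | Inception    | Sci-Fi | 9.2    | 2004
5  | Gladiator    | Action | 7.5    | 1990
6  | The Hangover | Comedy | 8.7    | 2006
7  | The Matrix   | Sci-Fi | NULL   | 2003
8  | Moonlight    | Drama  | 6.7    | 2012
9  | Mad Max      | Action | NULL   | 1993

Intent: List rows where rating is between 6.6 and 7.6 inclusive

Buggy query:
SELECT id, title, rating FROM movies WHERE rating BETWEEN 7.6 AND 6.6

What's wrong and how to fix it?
Bug: BETWEEN expects the lower bound first; with 7.6 AND 6.6 the range is empty

Fix: Swap the bounds so the smaller value comes first

Corrected query:
SELECT id, title, rating FROM movies WHERE rating BETWEEN 6.6 AND 7.6

Result:
id | title     | rating
---+-----------+-------
1  | Whiplash  | 7.1   
5  | Gladiator | 7.5   
8  | Moonlight | 6.7   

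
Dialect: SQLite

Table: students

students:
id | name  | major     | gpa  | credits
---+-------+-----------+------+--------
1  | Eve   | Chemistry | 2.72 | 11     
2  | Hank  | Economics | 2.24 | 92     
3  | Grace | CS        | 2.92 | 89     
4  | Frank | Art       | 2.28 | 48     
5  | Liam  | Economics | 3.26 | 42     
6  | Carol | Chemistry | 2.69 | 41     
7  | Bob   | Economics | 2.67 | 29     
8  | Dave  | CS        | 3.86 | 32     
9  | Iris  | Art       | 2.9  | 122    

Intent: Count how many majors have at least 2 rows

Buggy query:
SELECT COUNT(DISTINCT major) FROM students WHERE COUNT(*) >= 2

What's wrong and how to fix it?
Bug: WHERE filters individual rows, not groups, so a group-level COUNT is invalid there

Fix: Use a subquery that GROUPs and filters with HAVING, then count its rows

Corrected query:
SELECT COUNT(*) FROM (SELECT major FROM students GROUP BY major HAVING COUNT(*) >= 2)

Result:
COUNT(*)
--------
4       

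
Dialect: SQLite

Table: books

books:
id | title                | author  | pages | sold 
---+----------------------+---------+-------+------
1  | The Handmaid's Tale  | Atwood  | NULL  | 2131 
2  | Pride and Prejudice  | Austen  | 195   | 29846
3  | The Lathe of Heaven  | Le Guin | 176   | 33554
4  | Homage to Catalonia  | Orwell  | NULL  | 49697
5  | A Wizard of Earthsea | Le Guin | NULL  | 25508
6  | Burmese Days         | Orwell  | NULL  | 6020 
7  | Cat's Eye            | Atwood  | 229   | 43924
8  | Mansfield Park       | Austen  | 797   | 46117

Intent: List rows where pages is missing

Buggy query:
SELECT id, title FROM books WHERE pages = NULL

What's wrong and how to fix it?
Bug: '= NULL' is always unknown in SQL three-valued logic, so no rows match

Fix: Use IS NULL to test for NULL

Corrected query:
SELECT id, title FROM books WHERE pages IS NULL

Result:
id | title               
---+---------------------
1  | The Handmaid's Tale 
4  | Homage to Catalonia 
5  | A Wizard of Earthsea
6  | Burmese Days        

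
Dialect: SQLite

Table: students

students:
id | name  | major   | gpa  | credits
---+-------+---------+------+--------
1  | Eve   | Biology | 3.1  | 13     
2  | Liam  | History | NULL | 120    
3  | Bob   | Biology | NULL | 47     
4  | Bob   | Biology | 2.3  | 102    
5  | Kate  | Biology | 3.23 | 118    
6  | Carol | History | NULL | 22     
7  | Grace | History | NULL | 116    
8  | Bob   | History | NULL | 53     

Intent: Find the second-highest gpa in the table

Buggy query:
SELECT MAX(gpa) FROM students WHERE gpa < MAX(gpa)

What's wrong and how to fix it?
Bug: The inner MAX is an aggregate inside WHERE, which is not allowed

Fix: Compute the overall MAX in a subquery, then take MAX of rows below it

Corrected query:
SELECT MAX(gpa) FROM students WHERE gpa < (SELECT MAX(gpa) FROM students)

Result:
MAX(gpa)
--------
3.1     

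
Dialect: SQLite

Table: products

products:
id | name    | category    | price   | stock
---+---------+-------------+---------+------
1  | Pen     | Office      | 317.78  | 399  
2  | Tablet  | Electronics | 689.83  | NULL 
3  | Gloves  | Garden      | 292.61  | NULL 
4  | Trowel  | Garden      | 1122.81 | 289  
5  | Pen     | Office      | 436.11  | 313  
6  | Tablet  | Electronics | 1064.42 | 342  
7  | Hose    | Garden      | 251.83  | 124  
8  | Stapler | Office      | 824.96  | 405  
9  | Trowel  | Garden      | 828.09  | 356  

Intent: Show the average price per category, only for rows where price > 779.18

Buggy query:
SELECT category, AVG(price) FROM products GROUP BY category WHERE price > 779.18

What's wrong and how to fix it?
Bug: WHERE cannot follow GROUP BY

Fix: Place WHERE between FROM and GROUP BY

Corrected query:
SELECT category, AVG(price) FROM products WHERE price > 779.18 GROUP BY category

Result:
category    | AVG(price)
------------+-----------
Electronics | 1064.42   
Garden      | 975.45    
Office      | 824.96    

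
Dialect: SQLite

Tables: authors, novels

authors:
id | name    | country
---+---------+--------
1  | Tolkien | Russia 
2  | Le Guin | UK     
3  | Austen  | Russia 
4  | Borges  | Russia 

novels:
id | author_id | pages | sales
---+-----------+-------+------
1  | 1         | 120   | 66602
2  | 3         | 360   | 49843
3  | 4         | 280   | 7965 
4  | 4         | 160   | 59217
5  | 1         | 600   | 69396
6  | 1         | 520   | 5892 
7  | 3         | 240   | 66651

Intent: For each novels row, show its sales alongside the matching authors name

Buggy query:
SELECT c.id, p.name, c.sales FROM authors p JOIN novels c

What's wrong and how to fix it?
Bug: JOIN with no ON clause produces a cartesian product; every novels row pairs with every authors row

Fix: Add ON c.author_id = p.id to the JOIN

Corrected query:
SELECT c.id, p.name, c.sales FROM authors p JOIN novels c ON c.author_id = p.id

Result:
id | name    | sales
---+---------+------
1  | Tolkien | 66602
2  | Austen  | 49843
3  | Borges  | 7965 
4  | Borges  | 59217
5  | Tolkien | 69396
6  | Tolkien | 5892 
7  | Austen  | 66651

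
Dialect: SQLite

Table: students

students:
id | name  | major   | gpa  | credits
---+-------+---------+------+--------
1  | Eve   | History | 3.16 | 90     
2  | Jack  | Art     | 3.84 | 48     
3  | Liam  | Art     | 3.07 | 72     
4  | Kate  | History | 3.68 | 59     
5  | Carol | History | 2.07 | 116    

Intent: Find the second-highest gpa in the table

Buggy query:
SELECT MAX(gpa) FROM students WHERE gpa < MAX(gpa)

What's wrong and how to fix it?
Bug: MAX(gpa) on the right of the comparison is an aggregate-in-WHERE error

Fix: Put the inner MAX in a scalar subquery

Corrected query:
SELECT MAX(gpa) FROM students WHERE gpa < (SELECT MAX(gpa) FROM students)

Result:
MAX(gpa)
--------
3.68    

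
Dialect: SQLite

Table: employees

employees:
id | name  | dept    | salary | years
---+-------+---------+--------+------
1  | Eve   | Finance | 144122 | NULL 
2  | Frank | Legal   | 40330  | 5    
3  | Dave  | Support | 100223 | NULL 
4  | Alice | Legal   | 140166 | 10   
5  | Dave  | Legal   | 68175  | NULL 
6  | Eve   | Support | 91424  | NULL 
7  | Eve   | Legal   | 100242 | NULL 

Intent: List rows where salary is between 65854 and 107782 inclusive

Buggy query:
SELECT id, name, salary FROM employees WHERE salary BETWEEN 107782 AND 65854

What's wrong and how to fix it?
Bug: The bounds are reversed; BETWEEN a AND b requires a <= b to match anything

Fix: Write BETWEEN 65854 AND 107782

Corrected query:
SELECT id, name, salary FROM employees WHERE salary BETWEEN 65854 AND 107782

Result:
id | name | salary
---+------+-------
3  | Dave | 100223
5  | Dave | 68175 
6  | Eve  | 91424 
7  | Eve  | 100242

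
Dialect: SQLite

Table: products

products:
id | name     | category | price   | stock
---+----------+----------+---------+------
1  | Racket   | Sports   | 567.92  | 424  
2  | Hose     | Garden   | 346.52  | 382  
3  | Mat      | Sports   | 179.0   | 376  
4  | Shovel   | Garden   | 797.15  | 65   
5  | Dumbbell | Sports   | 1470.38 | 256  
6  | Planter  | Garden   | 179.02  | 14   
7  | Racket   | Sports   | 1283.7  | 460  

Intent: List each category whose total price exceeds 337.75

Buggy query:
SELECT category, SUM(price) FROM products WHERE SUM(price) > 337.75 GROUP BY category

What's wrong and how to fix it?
Bug: SUM(price) is an aggregate, but WHERE filters rows before aggregation

Fix: Use HAVING (which filters groups after aggregation) instead of WHERE

Corrected query:
SELECT category, SUM(price) FROM products GROUP BY category HAVING SUM(price) > 337.75

Result:
category | SUM(price)
---------+-----------
Garden   | 1322.69   
Sports   | 3501      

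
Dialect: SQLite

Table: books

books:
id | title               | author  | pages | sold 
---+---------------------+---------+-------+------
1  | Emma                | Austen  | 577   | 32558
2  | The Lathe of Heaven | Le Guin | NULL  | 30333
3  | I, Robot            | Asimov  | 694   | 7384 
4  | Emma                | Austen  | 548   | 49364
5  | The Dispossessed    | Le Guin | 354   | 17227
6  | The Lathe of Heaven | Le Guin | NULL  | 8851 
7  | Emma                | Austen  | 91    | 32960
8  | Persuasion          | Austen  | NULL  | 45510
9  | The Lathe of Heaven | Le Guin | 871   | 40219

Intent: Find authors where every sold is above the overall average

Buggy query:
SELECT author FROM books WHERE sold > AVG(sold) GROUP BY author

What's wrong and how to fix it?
Bug: AVG() is an aggregate; it can't sit directly in WHERE

Fix: Compute the overall average in a scalar subquery and compare each group's MIN against it in HAVING

Corrected query:
SELECT author FROM books GROUP BY author HAVING MIN(sold) > (SELECT AVG(sold) FROM books)

Result:
author
------
Austen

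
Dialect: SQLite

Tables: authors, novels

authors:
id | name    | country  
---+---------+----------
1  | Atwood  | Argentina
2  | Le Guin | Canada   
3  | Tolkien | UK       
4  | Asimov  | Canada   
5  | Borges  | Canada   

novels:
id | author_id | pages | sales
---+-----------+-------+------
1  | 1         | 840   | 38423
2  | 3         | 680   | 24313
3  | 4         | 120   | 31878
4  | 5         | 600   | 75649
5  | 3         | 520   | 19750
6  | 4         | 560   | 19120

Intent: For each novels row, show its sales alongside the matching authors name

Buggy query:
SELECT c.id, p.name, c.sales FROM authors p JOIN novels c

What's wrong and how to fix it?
Bug: Missing join condition: each novels row is matched to all authors rows instead of just its own

Fix: Add ON c.author_id = p.id to the JOIN

Corrected query:
SELECT c.id, p.name, c.sales FROM authors p JOIN novels c ON c.author_id = p.id

Result:
id | name    | sales
---+---------+------
1  | Atwood  | 38423
2  | Tolkien | 24313
3  | Asimov  | 31878
4  | Borges  | 75649
5  | Tolkien | 19750
6  | Asimov  | 19120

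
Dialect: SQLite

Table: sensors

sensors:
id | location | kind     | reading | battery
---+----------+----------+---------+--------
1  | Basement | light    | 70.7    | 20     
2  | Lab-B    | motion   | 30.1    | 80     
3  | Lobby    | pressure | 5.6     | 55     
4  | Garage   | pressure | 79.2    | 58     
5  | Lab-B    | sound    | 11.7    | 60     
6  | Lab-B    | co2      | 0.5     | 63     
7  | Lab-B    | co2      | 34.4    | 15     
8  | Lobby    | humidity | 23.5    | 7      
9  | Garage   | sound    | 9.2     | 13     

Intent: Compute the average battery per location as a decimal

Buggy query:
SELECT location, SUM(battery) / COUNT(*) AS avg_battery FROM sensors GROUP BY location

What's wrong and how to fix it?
Bug: Both operands are integers, so '/' performs integer division and truncates

Fix: Multiply by 1.0 (or CAST to REAL) to force floating-point division

Corrected query:
SELECT location, SUM(battery) * 1.0 / COUNT(*) AS avg_battery FROM sensors GROUP BY location

Result:
location | avg_battery
---------+------------
Basement | 20         
Garage   | 35.5       
Lab-B    | 54.5       
Lobby    | 31         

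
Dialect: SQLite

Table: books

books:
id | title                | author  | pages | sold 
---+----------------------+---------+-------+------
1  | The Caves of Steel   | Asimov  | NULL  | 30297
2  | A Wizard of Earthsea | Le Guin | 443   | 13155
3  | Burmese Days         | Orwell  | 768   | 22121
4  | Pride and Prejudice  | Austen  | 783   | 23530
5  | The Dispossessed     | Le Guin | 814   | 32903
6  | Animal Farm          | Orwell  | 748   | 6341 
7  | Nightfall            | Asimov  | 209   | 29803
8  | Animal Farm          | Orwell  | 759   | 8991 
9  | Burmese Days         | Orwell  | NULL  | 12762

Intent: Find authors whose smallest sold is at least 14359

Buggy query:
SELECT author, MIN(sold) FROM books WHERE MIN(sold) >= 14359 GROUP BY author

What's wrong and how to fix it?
Bug: MIN() in WHERE is a misuse of aggregate

Fix: Replace WHERE with HAVING after the GROUP BY

Corrected query:
SELECT author, MIN(sold) FROM books GROUP BY author HAVING MIN(sold) >= 14359

Result:
author | MIN(sold)
-------+----------
Asimov | 29803    
Austen | 23530    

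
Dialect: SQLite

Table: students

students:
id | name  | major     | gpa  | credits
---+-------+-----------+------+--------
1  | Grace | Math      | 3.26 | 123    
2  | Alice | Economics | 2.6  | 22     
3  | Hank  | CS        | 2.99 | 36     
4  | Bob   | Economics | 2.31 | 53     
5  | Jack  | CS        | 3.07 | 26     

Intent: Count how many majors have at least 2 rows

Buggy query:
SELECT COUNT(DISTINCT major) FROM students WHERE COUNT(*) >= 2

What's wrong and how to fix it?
Bug: COUNT(*) cannot appear in WHERE; the per-group count doesn't exist yet

Fix: Group first with HAVING COUNT(*) >= 2, then COUNT the resulting groups

Corrected query:
SELECT COUNT(*) FROM (SELECT major FROM students GROUP BY major HAVING COUNT(*) >= 2)

Result:
COUNT(*)
--------
2       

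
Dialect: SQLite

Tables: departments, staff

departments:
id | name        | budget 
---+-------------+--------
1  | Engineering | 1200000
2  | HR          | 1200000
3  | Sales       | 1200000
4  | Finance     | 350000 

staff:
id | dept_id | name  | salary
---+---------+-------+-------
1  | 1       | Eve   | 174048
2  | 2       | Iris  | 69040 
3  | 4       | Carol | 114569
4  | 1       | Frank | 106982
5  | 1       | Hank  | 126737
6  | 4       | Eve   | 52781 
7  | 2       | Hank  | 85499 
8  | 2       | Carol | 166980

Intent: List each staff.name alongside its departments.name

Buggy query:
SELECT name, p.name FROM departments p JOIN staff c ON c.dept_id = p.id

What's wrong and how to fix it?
Bug: Both tables have a 'name' column; the unqualified reference is ambiguous

Fix: Prefix ambiguous columns with the table alias

Corrected query:
SELECT c.name, p.name FROM departments p JOIN staff c ON c.dept_id = p.id

Result:
name  | name       
------+------------
Eve   | Engineering
Iris  | HR         
Carol | Finance    
Frank | Engineering
Hank  | Engineering
Eve   | Finance    
Hank  | HR         
Carol | HR         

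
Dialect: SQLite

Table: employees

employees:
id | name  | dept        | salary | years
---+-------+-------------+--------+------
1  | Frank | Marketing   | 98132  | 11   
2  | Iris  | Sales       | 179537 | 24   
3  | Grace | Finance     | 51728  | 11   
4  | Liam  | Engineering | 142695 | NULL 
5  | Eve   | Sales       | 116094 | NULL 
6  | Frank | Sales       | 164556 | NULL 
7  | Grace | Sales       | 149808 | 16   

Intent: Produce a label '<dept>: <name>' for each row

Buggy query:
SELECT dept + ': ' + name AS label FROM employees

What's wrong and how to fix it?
Bug: '+' is numeric addition; on text columns SQLite converts them to 0 instead of concatenating

Fix: Replace + with || to concatenate text

Corrected query:
SELECT dept || ': ' || name AS label FROM employees

Result:
label            
-----------------
Marketing: Frank 
Sales: Iris      
Finance: Grace   
Engineering: Liam
Sales: Eve       
Sales: Frank     
Sales: Grace     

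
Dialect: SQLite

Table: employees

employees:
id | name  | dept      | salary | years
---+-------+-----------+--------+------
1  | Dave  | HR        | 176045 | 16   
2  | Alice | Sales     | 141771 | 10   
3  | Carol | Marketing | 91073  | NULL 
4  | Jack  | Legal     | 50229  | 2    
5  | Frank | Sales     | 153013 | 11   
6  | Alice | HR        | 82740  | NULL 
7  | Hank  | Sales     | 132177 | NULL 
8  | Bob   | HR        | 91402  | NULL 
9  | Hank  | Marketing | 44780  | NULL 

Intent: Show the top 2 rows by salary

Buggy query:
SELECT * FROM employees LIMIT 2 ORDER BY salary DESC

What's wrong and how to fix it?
Bug: LIMIT must come after ORDER BY

Fix: Swap the clauses: ORDER BY first, then LIMIT

Corrected query:
SELECT * FROM employees ORDER BY salary DESC LIMIT 2

Result:
id | name  | dept  | salary | years
---+-------+-------+--------+------
1  | Dave  | HR    | 176045 | 16   
5  | Frank | Sales | 153013 | 11   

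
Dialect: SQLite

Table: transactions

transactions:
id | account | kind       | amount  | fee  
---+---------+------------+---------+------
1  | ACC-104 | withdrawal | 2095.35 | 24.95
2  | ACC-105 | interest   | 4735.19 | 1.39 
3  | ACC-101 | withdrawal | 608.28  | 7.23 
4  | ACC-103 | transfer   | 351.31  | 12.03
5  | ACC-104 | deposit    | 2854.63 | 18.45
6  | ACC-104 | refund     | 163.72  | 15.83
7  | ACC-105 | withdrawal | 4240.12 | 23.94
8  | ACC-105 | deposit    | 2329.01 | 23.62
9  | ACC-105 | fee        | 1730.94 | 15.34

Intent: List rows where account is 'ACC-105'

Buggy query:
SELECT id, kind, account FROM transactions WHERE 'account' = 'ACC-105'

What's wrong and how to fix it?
Bug: Single quotes denote string literals in SQL; the column name is being compared as a constant string

Fix: Reference the column as account without single quotes

Corrected query:
SELECT id, kind, account FROM transactions WHERE account = 'ACC-105'

Result:
id | kind       | account
---+------------+--------
2  | interest   | ACC-105
7  | withdrawal | ACC-105
8  | deposit    | ACC-105
9  | fee        | ACC-105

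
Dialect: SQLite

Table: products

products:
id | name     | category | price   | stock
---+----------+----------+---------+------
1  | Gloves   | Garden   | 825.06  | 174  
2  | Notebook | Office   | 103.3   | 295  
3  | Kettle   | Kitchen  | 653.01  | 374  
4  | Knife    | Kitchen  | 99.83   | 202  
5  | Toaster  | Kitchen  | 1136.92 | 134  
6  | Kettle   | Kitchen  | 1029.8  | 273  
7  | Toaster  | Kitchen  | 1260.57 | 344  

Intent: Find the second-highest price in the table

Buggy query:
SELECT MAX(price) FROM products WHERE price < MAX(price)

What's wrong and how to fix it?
Bug: The inner MAX is an aggregate inside WHERE, which is not allowed

Fix: Compute the overall MAX in a subquery, then take MAX of rows below it

Corrected query:
SELECT MAX(price) FROM products WHERE price < (SELECT MAX(price) FROM products)

Result:
MAX(price)
----------
1136.92   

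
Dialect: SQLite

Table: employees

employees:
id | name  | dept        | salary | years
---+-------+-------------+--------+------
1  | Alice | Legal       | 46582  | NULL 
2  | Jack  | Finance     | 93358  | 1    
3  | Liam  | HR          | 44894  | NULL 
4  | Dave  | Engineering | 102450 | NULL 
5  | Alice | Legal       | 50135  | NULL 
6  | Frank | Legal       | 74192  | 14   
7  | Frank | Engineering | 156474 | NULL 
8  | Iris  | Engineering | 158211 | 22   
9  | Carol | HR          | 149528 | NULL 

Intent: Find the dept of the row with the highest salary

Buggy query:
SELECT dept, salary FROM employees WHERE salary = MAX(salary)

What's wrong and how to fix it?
Bug: MAX(salary) is an aggregate and cannot be used directly in WHERE

Fix: Wrap MAX in a scalar subquery so WHERE compares against a single value

Corrected query:
SELECT dept, salary FROM employees WHERE salary = (SELECT MAX(salary) FROM employees)

Result:
dept        | salary
------------+-------
Engineering | 158211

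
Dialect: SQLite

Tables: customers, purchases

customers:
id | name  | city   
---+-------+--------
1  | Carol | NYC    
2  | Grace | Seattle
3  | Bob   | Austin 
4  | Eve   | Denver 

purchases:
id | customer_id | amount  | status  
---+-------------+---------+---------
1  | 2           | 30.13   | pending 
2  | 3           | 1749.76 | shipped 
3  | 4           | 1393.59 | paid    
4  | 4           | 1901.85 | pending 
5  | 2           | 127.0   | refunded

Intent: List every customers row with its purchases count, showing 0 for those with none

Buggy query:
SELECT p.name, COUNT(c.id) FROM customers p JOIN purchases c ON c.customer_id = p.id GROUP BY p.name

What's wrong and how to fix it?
Bug: An inner join excludes parents with zero children

Fix: Use LEFT JOIN so parents without children still appear (COUNT(c.id) gives 0)

Corrected query:
SELECT p.name, COUNT(c.id) FROM customers p LEFT JOIN purchases c ON c.customer_id = p.id GROUP BY p.name

Result:
name  | COUNT(c.id)
------+------------
Bob   | 1          
Carol | 0          
Eve   | 2          
Grace | 2          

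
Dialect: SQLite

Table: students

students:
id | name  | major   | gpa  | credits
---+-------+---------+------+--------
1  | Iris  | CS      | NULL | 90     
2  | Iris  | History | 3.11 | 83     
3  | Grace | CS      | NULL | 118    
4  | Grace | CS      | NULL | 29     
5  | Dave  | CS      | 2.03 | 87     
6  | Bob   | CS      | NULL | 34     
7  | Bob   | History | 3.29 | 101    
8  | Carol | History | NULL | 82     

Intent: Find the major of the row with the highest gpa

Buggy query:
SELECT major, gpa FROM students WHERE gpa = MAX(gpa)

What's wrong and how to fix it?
Bug: MAX(gpa) is an aggregate and cannot be used directly in WHERE

Fix: Use a subquery: WHERE gpa = (SELECT MAX(gpa) FROM students)

Corrected query:
SELECT major, gpa FROM students WHERE gpa = (SELECT MAX(gpa) FROM students)

Result:
major   | gpa 
--------+-----
History | 3.29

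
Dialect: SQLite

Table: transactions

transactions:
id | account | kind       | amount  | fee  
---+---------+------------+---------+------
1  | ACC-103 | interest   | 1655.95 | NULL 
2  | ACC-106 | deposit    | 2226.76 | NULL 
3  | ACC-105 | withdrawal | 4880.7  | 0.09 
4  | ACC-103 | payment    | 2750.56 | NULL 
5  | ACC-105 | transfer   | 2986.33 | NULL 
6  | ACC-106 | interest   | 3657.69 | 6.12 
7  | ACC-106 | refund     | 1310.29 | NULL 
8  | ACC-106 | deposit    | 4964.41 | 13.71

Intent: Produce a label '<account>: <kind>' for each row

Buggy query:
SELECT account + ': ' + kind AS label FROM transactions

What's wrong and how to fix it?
Bug: SQLite uses || for string concatenation; + coerces text to numbers (yielding 0)

Fix: Use the || operator for string concatenation

Corrected query:
SELECT account || ': ' || kind AS label FROM transactions

Result:
label              
-------------------
ACC-103: interest  
ACC-106: deposit   
ACC-105: withdrawal
ACC-103: payment   
ACC-105: transfer  
ACC-106: interest  
ACC-106: refund    
ACC-106: deposit   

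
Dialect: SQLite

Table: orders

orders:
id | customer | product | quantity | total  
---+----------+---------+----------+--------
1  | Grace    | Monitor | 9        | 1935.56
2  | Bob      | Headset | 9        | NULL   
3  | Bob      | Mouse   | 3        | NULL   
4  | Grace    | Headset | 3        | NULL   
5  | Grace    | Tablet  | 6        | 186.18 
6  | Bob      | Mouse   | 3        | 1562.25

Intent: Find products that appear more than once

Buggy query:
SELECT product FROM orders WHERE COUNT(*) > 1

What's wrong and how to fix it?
Bug: COUNT(*) is an aggregate and cannot be used in WHERE

Fix: Group first, then use HAVING for the count condition

Corrected query:
SELECT product FROM orders GROUP BY product HAVING COUNT(*) > 1

Result:
product
-------
Headset
Mouse  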